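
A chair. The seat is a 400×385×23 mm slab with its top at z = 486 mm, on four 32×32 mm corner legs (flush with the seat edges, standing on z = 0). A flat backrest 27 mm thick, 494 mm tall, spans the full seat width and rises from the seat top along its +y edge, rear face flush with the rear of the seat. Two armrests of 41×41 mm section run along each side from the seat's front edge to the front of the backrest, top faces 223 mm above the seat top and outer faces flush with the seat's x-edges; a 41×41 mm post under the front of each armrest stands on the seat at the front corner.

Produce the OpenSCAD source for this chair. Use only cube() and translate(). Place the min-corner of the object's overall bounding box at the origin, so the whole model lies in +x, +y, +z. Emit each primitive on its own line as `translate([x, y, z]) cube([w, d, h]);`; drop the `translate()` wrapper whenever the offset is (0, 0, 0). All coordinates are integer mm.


translate([0, 0, 463]) cube([400, 385, 23]);
cube([32, 32, 463]);
translate([368, 0, 0]) cube([32, 32, 463]);
translate([0, 353, 0]) cube([32, 32, 463]);
translate([368, 353, 0]) cube([32, 32, 463]);
translate([0, 358, 486]) cube([400, 27, 494]);
translate([0, 0, 668]) cube([41, 358, 41]);
translate([359, 0, 668]) cube([41, 358, 41]);
translate([0, 0, 486]) cube([41, 41, 182]);
translate([359, 0, 486]) cube([41, 41, 182]);


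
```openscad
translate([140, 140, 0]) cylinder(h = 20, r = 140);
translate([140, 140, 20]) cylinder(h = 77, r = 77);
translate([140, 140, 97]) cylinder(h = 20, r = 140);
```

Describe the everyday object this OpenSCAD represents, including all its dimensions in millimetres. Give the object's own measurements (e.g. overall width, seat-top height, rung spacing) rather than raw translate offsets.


A spool: two coaxial disc flanges of radius 140 mm and thickness 20 mm, joined by a core cylinder of radius 77 mm and height 77 mm. The lower flange rests on z = 0 and the three cylinders share a vertical axis.


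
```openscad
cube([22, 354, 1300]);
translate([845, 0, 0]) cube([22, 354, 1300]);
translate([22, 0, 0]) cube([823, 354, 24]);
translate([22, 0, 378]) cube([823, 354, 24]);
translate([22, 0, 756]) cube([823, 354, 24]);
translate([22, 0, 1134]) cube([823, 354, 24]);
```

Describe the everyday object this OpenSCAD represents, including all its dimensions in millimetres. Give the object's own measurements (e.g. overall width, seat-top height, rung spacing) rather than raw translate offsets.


An open bookshelf. Two side panels, each 22 mm thick, 354 mm deep and 1300 mm tall, stand 867 mm apart (outside-to-outside). Between them sit 4 shelves, each 24 mm thick and 354 mm deep, spanning the full gap between the sides. The bottom shelf rests on the floor (its underside at z = 0) and the clear gap between one shelf's top and the next shelf's underside is 354 mm.


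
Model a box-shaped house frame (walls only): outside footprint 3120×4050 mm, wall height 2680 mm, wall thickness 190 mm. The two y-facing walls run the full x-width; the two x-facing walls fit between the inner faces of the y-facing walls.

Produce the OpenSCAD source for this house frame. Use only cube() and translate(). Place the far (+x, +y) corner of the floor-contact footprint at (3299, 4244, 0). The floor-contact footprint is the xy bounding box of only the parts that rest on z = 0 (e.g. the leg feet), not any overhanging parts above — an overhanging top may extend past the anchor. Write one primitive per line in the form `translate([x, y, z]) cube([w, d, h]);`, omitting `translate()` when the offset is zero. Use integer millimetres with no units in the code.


translate([179, 194, 0]) cube([3120, 190, 2680]);
translate([179, 4054, 0]) cube([3120, 190, 2680]);
translate([179, 384, 0]) cube([190, 3670, 2680]);
translate([3109, 384, 0]) cube([190, 3670, 2680]);


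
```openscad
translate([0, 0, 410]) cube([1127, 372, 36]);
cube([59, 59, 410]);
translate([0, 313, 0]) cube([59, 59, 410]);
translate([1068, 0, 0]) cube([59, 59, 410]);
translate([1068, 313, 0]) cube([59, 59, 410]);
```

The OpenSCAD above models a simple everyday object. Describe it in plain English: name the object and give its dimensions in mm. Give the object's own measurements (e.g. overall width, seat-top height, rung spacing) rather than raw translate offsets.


A bench: a 1127×372 mm seat slab, 36 mm thick, top at z = 446 mm, on four 59×59 mm square legs flush with the seat corners and standing on z = 0.


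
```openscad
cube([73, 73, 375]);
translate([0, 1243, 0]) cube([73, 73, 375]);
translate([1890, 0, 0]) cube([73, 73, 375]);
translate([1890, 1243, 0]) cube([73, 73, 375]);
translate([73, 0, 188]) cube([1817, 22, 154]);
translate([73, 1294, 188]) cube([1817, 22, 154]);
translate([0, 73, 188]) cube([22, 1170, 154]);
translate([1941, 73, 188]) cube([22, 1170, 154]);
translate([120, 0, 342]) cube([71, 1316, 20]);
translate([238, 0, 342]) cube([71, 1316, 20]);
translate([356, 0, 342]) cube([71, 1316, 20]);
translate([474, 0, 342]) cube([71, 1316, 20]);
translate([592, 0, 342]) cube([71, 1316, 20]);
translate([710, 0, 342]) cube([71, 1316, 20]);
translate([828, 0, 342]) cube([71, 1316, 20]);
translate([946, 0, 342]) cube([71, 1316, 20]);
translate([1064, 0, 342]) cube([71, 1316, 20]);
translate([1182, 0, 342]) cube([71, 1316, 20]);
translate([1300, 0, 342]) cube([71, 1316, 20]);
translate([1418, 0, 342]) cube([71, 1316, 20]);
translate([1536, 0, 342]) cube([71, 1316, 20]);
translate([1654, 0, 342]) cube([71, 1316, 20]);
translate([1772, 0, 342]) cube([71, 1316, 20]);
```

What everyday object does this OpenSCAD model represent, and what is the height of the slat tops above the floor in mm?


A bed frame. The slat-top height is 362 mm.

Four posts, four rails, and a row of slats — a bed frame. Slats sit on the rails at z = 188 + 154 = 342; with slat thickness 20, the top is 362 mm.


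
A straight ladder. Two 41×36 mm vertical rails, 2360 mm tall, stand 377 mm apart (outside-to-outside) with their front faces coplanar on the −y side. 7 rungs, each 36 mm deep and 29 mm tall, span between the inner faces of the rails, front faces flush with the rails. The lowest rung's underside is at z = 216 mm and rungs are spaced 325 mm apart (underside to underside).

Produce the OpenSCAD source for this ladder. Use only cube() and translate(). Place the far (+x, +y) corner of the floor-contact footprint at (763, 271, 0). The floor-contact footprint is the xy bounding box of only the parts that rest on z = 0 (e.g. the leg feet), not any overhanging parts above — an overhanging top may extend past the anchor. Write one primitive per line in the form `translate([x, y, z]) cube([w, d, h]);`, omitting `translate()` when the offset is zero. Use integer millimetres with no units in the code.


translate([386, 235, 0]) cube([41, 36, 2360]);
translate([722, 235, 0]) cube([41, 36, 2360]);
translate([427, 235, 216]) cube([295, 36, 29]);
translate([427, 235, 541]) cube([295, 36, 29]);
translate([427, 235, 866]) cube([295, 36, 29]);
translate([427, 235, 1191]) cube([295, 36, 29]);
translate([427, 235, 1516]) cube([295, 36, 29]);
translate([427, 235, 1841]) cube([295, 36, 29]);
translate([427, 235, 2166]) cube([295, 36, 29]);


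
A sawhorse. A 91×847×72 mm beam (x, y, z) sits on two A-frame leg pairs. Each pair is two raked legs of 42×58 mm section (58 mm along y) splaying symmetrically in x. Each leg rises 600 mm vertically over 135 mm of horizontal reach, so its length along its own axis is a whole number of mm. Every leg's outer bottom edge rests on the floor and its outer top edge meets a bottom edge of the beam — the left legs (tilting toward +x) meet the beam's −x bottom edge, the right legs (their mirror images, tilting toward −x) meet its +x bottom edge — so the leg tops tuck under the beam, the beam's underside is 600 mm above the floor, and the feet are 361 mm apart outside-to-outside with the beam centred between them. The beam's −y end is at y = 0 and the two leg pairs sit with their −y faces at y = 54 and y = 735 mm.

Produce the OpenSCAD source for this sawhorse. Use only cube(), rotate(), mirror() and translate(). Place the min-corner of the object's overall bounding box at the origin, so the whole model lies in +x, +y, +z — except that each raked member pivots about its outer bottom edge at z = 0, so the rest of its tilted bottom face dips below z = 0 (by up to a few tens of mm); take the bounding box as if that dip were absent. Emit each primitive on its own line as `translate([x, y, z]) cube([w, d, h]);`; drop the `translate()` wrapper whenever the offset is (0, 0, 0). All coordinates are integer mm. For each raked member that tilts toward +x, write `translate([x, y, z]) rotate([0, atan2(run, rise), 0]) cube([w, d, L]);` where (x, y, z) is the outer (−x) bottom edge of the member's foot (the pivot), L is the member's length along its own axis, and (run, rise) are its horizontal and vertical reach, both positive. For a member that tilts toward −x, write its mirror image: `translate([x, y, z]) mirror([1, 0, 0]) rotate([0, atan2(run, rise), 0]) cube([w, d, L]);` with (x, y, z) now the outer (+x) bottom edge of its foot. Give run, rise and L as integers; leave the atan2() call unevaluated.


translate([135, 0, 600]) cube([91, 847, 72]);
translate([0, 54, 0]) rotate([0, atan2(135, 600), 0]) cube([42, 58, 615]);
translate([361, 54, 0]) mirror([1, 0, 0]) rotate([0, atan2(135, 600), 0]) cube([42, 58, 615]);
translate([0, 735, 0]) rotate([0, atan2(135, 600), 0]) cube([42, 58, 615]);
translate([361, 735, 0]) mirror([1, 0, 0]) rotate([0, atan2(135, 600), 0]) cube([42, 58, 615]);


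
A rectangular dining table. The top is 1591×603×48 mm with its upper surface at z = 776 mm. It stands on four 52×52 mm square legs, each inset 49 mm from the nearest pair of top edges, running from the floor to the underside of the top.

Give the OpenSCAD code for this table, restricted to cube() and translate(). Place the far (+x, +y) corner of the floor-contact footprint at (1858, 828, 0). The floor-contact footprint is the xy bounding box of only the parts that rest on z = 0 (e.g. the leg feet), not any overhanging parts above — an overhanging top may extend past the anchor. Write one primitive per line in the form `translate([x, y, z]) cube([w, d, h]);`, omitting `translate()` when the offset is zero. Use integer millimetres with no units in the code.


// leg_h = 776 - 48 = 728
translate([316, 274, 728]) cube([1591, 603, 48]);
translate([365, 323, 0]) cube([52, 52, 728]);
translate([1806, 323, 0]) cube([52, 52, 728]);
translate([365, 776, 0]) cube([52, 52, 728]);
translate([1806, 776, 0]) cube([52, 52, 728]);


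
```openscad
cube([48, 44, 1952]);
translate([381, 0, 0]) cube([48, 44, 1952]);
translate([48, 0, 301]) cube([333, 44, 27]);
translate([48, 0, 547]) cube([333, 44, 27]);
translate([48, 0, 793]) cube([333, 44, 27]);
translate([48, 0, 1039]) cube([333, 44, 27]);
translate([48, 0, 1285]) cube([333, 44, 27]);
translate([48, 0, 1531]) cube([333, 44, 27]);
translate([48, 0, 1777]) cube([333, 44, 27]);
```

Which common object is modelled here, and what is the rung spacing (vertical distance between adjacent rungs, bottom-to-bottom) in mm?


A ladder. The rung spacing is 246 mm.

Two tall 48×44 posts with 7 short bars between them — a ladder. Adjacent rungs sit at z = 301 and z = 547, so the spacing is 547 − 301 = 246 mm.


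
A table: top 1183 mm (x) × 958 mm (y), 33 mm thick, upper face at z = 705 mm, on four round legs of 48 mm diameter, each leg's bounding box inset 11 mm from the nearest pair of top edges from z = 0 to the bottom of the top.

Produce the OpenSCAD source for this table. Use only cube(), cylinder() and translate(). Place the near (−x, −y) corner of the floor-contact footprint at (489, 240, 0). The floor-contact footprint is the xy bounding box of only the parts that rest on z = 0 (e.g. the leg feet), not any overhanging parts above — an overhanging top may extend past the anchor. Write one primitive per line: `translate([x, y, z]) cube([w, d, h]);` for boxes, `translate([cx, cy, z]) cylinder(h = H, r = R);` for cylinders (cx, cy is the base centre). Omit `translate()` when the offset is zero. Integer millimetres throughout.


translate([478, 229, 672]) cube([1183, 958, 33]);
translate([513, 264, 0]) cylinder(h = 672, r = 24);
translate([1626, 264, 0]) cylinder(h = 672, r = 24);
translate([513, 1152, 0]) cylinder(h = 672, r = 24);
translate([1626, 1152, 0]) cylinder(h = 672, r = 24);


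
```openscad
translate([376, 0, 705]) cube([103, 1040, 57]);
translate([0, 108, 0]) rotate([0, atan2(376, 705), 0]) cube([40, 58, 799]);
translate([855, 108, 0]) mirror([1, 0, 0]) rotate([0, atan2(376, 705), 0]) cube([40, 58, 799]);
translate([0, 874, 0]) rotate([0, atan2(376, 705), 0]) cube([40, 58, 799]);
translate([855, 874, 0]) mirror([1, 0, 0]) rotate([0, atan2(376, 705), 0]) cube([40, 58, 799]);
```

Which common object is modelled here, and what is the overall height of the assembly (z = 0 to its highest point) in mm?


A sawhorse. The overall height is 762 mm.

A beam across two mirrored pairs of raked legs — a sawhorse. The beam's underside is at z = 705 (matching the legs' vertical rise in atan2(376, 705)) and the beam is 57 mm tall, so its top is at 705 + 57 = 762 mm. The raked legs top out at the beam's underside, so that is the highest point.


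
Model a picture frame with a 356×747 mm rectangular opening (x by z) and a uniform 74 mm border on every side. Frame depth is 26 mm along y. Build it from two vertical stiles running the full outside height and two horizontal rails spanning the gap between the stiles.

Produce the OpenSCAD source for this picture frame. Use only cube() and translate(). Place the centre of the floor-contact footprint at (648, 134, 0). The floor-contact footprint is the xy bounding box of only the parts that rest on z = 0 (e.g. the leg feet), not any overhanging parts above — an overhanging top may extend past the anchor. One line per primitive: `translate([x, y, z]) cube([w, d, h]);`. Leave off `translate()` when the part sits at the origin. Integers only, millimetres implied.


translate([396, 121, 0]) cube([74, 26, 895]);
translate([826, 121, 0]) cube([74, 26, 895]);
translate([470, 121, 0]) cube([356, 26, 74]);
translate([470, 121, 821]) cube([356, 26, 74]);


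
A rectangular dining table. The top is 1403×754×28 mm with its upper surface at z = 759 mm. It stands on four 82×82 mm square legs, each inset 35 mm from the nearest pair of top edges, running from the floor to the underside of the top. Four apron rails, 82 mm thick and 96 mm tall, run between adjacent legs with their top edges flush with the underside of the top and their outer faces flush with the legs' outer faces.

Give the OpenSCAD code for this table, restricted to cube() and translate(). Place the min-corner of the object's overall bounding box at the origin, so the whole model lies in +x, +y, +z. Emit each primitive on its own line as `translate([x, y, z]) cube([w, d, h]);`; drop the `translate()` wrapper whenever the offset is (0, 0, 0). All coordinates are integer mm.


translate([0, 0, 731]) cube([1403, 754, 28]);
translate([35, 35, 0]) cube([82, 82, 731]);
translate([1286, 35, 0]) cube([82, 82, 731]);
translate([35, 637, 0]) cube([82, 82, 731]);
translate([1286, 637, 0]) cube([82, 82, 731]);
translate([117, 35, 635]) cube([1169, 82, 96]);
translate([117, 637, 635]) cube([1169, 82, 96]);
translate([35, 117, 635]) cube([82, 520, 96]);
translate([1286, 117, 635]) cube([82, 520, 96]);


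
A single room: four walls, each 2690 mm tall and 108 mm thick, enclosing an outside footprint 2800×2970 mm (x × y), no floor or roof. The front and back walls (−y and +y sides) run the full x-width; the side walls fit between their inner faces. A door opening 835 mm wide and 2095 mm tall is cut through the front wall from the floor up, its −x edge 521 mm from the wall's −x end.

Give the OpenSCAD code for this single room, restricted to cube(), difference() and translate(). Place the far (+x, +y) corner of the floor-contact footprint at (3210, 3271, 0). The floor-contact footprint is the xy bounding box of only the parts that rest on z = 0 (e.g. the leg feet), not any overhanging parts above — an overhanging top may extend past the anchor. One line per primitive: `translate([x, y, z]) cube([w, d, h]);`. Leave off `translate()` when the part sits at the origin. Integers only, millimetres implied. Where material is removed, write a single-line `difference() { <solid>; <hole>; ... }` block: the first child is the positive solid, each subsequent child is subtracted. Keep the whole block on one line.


difference() { translate([410, 301, 0]) cube([2800, 108, 2690]); translate([931, 301, 0]) cube([835, 108, 2095]); }
translate([410, 3163, 0]) cube([2800, 108, 2690]);
translate([410, 409, 0]) cube([108, 2754, 2690]);
translate([3102, 409, 0]) cube([108, 2754, 2690]);


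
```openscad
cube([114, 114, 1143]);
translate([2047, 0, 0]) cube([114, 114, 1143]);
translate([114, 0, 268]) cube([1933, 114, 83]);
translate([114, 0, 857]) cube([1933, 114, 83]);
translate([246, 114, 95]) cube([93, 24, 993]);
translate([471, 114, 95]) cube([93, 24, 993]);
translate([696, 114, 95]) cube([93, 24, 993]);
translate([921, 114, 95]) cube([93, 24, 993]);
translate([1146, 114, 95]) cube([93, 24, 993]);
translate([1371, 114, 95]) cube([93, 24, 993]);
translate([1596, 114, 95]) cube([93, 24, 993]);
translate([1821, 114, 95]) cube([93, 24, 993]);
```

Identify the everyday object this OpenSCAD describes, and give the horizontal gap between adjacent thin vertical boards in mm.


A fence section. The picket gap is 132 mm.

Two posts, two rails, 8 pickets — a fence section. Span 1933 mm holds 8 pickets of 93 mm with 9 equal gaps: ⌊(1933 − 8·93) / 9⌋ = 132 mm.


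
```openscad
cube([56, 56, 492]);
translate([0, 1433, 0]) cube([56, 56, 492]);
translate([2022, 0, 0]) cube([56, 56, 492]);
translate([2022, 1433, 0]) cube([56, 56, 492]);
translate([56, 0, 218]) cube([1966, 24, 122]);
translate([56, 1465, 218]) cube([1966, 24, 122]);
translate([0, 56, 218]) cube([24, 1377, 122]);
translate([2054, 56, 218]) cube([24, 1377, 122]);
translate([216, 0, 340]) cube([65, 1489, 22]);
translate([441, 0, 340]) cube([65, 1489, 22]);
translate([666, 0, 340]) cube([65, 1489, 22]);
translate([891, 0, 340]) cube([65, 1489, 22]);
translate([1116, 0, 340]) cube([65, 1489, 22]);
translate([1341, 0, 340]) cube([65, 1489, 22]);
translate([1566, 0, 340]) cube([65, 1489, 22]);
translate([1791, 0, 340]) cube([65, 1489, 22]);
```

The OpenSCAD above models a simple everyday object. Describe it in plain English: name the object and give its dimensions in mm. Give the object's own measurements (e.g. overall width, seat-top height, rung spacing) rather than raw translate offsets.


A bed frame 2078 mm long (x) by 1489 mm wide (y). Four 56×56 mm corner posts, 492 mm tall, at the corners of the footprint. Four rails of 24 mm thickness and 122 mm height run between adjacent posts with their undersides at z = 218 mm, their outer faces flush with the outside of the frame (the two x-running rails run between the posts' inner faces; the two y-running rails run between the posts' inner faces). 8 slats, each 65 mm wide (x) and 22 mm thick, lie across the top of the two x-running rails, running the full 1489 mm width of the frame in y; along x they sit between the end posts with a 160 mm gap after the −x posts and between neighbouring slats, leaving 166 mm before the +x posts.


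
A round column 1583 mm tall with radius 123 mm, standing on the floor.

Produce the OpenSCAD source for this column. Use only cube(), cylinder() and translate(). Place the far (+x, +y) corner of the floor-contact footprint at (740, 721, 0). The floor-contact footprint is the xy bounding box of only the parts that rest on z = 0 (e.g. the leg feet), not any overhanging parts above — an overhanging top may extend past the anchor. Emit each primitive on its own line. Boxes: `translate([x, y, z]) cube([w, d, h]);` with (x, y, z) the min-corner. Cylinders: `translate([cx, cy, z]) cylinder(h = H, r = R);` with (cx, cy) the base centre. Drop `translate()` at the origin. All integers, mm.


translate([617, 598, 0]) cylinder(h = 1583, r = 123);


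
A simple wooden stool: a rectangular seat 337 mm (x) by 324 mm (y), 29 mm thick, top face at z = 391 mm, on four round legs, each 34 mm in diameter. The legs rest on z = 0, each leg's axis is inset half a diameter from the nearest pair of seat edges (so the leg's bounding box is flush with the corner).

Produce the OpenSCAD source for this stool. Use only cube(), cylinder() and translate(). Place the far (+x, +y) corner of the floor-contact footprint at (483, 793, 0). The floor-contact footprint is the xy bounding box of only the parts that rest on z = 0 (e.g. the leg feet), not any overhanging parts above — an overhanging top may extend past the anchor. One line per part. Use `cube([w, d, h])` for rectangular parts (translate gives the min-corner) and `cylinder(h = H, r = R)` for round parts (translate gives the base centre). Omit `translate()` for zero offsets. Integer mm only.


// leg_h = 391 - 29 = 362
translate([146, 469, 362]) cube([337, 324, 29]);
translate([163, 486, 0]) cylinder(h = 362, r = 17);
translate([466, 486, 0]) cylinder(h = 362, r = 17);
translate([163, 776, 0]) cylinder(h = 362, r = 17);
translate([466, 776, 0]) cylinder(h = 362, r = 17);


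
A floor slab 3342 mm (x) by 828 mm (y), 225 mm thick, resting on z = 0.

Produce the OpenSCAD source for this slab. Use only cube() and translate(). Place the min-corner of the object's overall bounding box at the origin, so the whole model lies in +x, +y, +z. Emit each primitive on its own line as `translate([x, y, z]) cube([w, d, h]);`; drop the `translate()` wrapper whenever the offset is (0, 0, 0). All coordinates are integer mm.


cube([3342, 828, 225]);


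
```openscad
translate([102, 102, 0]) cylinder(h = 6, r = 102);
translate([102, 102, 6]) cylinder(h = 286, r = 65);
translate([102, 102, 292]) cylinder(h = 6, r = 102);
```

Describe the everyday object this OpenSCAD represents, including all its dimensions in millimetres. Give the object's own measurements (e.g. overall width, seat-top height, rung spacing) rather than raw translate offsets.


A spool: two coaxial disc flanges of radius 102 mm and thickness 6 mm, joined by a core cylinder of radius 65 mm and height 286 mm. The lower flange rests on z = 0 and the three cylinders share a vertical axis.


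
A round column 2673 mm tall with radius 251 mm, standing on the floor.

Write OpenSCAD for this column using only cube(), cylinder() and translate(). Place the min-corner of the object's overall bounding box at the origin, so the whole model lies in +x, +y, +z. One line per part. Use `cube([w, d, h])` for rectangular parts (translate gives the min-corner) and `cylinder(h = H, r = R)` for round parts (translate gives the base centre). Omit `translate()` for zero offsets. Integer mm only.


translate([251, 251, 0]) cylinder(h = 2673, r = 251);


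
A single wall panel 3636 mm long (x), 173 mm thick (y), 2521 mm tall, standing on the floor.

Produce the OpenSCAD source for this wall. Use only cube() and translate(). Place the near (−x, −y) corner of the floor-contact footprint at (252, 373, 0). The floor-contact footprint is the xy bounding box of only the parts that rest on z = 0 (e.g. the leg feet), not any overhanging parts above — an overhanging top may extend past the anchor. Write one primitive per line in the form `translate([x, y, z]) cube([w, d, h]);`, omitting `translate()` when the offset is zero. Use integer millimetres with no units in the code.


translate([252, 373, 0]) cube([3636, 173, 2521]);


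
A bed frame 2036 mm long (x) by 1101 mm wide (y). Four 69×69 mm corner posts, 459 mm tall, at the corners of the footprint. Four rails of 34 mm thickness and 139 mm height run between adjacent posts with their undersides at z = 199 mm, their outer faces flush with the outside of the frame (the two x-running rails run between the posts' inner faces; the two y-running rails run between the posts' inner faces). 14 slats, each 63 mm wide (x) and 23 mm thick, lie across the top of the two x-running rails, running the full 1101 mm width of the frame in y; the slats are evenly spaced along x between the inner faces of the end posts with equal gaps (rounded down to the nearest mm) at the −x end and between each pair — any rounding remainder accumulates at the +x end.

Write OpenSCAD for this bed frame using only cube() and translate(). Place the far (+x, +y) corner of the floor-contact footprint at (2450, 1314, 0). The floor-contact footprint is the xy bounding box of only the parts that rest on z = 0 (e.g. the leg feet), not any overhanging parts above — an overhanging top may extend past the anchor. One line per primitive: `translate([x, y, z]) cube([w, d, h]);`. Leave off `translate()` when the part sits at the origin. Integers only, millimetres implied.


translate([414, 213, 0]) cube([69, 69, 459]);
translate([414, 1245, 0]) cube([69, 69, 459]);
translate([2381, 213, 0]) cube([69, 69, 459]);
translate([2381, 1245, 0]) cube([69, 69, 459]);
translate([483, 213, 199]) cube([1898, 34, 139]);
translate([483, 1280, 199]) cube([1898, 34, 139]);
translate([414, 282, 199]) cube([34, 963, 139]);
translate([2416, 282, 199]) cube([34, 963, 139]);
translate([550, 213, 338]) cube([63, 1101, 23]);
translate([680, 213, 338]) cube([63, 1101, 23]);
translate([810, 213, 338]) cube([63, 1101, 23]);
translate([940, 213, 338]) cube([63, 1101, 23]);
translate([1070, 213, 338]) cube([63, 1101, 23]);
translate([1200, 213, 338]) cube([63, 1101, 23]);
translate([1330, 213, 338]) cube([63, 1101, 23]);
translate([1460, 213, 338]) cube([63, 1101, 23]);
translate([1590, 213, 338]) cube([63, 1101, 23]);
translate([1720, 213, 338]) cube([63, 1101, 23]);
translate([1850, 213, 338]) cube([63, 1101, 23]);
translate([1980, 213, 338]) cube([63, 1101, 23]);
translate([2110, 213, 338]) cube([63, 1101, 23]);
translate([2240, 213, 338]) cube([63, 1101, 23]);


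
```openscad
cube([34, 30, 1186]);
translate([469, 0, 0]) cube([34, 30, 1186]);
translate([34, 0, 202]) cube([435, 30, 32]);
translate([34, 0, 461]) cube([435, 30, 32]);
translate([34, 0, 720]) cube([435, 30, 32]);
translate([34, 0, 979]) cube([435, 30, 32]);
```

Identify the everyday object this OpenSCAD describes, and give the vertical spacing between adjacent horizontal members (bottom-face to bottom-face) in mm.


A ladder. The rung spacing is 259 mm.

Two tall 34×30 posts with 4 short bars between them — a ladder. Adjacent rungs sit at z = 202 and z = 461, so the spacing is 461 − 202 = 259 mm.


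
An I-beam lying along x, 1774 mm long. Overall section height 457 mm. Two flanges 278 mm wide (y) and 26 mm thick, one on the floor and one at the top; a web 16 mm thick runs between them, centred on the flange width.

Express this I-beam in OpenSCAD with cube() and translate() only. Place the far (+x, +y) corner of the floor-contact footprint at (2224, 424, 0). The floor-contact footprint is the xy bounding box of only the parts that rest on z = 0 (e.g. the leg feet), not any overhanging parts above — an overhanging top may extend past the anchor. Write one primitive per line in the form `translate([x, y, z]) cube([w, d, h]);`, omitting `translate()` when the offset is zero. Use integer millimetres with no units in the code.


translate([450, 146, 0]) cube([1774, 278, 26]);
translate([450, 277, 26]) cube([1774, 16, 405]);
translate([450, 146, 431]) cube([1774, 278, 26]);


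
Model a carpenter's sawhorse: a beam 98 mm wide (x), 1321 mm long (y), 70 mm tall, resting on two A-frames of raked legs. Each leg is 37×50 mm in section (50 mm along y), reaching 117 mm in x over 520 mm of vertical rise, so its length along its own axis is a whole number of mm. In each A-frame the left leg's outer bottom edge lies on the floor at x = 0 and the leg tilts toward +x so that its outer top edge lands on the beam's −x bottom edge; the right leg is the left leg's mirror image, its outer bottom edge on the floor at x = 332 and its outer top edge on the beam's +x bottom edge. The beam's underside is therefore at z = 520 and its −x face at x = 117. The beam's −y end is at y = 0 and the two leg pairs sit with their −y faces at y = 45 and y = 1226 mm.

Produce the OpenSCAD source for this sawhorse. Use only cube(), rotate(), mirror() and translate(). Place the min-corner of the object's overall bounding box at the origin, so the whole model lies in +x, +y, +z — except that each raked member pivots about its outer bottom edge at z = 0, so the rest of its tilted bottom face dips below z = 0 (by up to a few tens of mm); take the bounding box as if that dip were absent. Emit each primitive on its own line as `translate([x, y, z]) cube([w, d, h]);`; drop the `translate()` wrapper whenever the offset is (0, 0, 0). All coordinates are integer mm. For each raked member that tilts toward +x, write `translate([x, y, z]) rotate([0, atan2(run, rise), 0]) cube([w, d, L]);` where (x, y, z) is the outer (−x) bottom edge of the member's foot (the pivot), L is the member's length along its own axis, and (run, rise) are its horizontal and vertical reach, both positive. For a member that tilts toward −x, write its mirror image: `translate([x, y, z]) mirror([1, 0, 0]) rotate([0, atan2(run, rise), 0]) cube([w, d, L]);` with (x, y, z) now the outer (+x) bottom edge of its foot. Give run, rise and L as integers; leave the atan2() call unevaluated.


// leg length = √(117² + 520²) = 533
// right-leg outer foot x = 2·117 + 98 = 332
// beam min-corner = (117, 0, 520)
translate([117, 0, 520]) cube([98, 1321, 70]);
translate([0, 45, 0]) rotate([0, atan2(117, 520), 0]) cube([37, 50, 533]);
translate([332, 45, 0]) mirror([1, 0, 0]) rotate([0, atan2(117, 520), 0]) cube([37, 50, 533]);
translate([0, 1226, 0]) rotate([0, atan2(117, 520), 0]) cube([37, 50, 533]);
translate([332, 1226, 0]) mirror([1, 0, 0]) rotate([0, atan2(117, 520), 0]) cube([37, 50, 533]);


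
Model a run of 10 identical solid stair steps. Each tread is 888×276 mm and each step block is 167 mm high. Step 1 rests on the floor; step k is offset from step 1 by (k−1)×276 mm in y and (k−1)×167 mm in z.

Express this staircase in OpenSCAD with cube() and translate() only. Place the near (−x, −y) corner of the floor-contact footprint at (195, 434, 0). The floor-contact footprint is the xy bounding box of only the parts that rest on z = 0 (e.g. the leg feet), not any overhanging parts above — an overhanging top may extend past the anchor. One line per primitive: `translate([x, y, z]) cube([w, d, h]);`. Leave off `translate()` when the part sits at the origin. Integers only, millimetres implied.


translate([195, 434, 0]) cube([888, 276, 167]);
translate([195, 710, 167]) cube([888, 276, 167]);
translate([195, 986, 334]) cube([888, 276, 167]);
translate([195, 1262, 501]) cube([888, 276, 167]);
translate([195, 1538, 668]) cube([888, 276, 167]);
translate([195, 1814, 835]) cube([888, 276, 167]);
translate([195, 2090, 1002]) cube([888, 276, 167]);
translate([195, 2366, 1169]) cube([888, 276, 167]);
translate([195, 2642, 1336]) cube([888, 276, 167]);
translate([195, 2918, 1503]) cube([888, 276, 167]);


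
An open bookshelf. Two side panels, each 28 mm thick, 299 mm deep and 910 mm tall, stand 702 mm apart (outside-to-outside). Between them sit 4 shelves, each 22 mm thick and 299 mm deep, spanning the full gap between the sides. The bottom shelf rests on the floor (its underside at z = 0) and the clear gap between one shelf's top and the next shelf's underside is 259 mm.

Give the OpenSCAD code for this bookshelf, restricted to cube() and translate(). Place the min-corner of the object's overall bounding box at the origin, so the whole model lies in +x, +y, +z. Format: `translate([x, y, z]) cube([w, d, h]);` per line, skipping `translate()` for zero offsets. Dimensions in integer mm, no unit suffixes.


cube([28, 299, 910]);
translate([674, 0, 0]) cube([28, 299, 910]);
translate([28, 0, 0]) cube([646, 299, 22]);
translate([28, 0, 281]) cube([646, 299, 22]);
translate([28, 0, 562]) cube([646, 299, 22]);
translate([28, 0, 843]) cube([646, 299, 22]);


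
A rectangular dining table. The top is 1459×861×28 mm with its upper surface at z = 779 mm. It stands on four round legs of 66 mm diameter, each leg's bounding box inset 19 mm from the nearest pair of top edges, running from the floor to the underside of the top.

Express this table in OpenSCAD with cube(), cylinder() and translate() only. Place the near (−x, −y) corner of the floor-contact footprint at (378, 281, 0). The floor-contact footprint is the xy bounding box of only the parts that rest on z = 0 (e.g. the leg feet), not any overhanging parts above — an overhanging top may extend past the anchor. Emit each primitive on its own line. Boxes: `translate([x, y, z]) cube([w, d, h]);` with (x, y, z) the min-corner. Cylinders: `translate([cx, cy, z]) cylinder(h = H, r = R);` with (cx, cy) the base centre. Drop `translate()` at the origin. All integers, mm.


// leg_h = 779 - 28 = 751
translate([359, 262, 751]) cube([1459, 861, 28]);
translate([411, 314, 0]) cylinder(h = 751, r = 33);
translate([1766, 314, 0]) cylinder(h = 751, r = 33);
translate([411, 1071, 0]) cylinder(h = 751, r = 33);
translate([1766, 1071, 0]) cylinder(h = 751, r = 33);


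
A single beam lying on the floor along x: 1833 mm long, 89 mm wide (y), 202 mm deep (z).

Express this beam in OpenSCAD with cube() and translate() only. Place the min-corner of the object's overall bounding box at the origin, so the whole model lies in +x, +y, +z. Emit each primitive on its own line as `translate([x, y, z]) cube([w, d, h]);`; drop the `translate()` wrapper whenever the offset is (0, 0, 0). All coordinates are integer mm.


cube([1833, 89, 202]);


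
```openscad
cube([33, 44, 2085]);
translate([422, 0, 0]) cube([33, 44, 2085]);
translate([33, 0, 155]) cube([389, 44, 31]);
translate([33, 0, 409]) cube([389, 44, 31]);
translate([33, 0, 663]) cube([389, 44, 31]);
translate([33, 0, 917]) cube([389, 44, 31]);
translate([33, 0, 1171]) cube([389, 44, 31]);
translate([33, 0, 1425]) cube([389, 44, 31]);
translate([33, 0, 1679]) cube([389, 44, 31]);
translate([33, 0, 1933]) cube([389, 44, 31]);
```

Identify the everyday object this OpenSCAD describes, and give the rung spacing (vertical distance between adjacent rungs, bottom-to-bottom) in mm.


A ladder. The rung spacing is 254 mm.

Two tall 33×44 posts with 8 short bars between them — a ladder. Adjacent rungs sit at z = 155 and z = 409, so the spacing is 409 − 155 = 254 mm.


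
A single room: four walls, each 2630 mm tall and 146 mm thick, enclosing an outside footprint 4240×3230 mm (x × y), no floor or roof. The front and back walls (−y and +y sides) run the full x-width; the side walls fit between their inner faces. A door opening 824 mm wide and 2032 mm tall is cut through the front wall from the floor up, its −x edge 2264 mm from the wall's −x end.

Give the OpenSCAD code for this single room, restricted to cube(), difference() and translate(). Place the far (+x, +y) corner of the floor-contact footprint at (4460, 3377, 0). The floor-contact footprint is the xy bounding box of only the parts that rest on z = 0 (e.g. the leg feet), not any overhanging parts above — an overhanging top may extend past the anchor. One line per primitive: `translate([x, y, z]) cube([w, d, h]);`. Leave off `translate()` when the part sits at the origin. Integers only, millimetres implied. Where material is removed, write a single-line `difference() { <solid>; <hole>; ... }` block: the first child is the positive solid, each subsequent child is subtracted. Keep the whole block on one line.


difference() { translate([220, 147, 0]) cube([4240, 146, 2630]); translate([2484, 147, 0]) cube([824, 146, 2032]); }
translate([220, 3231, 0]) cube([4240, 146, 2630]);
translate([220, 293, 0]) cube([146, 2938, 2630]);
translate([4314, 293, 0]) cube([146, 2938, 2630]);


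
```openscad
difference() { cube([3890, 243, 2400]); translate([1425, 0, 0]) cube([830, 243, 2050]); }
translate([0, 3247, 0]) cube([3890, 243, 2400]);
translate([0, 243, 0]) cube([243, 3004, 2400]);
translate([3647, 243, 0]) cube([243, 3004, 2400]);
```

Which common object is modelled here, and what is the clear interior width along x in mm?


A single room. The interior width is 3404 mm.

Four walls enclosing a rectangle with a door in the front wall — a room. Outside width 3890 minus two 243 mm walls gives 3404 mm.


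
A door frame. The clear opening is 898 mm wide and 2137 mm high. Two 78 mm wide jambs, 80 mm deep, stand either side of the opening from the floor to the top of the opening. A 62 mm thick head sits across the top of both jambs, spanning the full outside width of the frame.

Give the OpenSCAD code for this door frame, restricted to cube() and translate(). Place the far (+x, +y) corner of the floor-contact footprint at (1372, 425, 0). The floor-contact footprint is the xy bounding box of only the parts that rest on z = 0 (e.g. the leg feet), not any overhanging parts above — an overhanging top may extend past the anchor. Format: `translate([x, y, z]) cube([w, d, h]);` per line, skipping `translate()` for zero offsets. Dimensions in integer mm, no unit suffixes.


translate([318, 345, 0]) cube([78, 80, 2137]);
translate([1294, 345, 0]) cube([78, 80, 2137]);
translate([318, 345, 2137]) cube([1054, 80, 62]);


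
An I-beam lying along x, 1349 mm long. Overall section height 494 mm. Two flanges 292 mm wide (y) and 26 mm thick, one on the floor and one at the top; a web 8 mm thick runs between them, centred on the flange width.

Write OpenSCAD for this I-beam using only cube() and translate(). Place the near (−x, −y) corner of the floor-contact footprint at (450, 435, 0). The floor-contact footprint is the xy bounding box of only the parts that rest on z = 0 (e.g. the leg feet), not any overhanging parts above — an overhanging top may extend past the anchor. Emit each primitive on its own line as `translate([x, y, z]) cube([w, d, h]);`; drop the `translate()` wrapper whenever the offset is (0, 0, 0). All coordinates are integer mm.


translate([450, 435, 0]) cube([1349, 292, 26]);
translate([450, 577, 26]) cube([1349, 8, 442]);
translate([450, 435, 468]) cube([1349, 292, 26]);


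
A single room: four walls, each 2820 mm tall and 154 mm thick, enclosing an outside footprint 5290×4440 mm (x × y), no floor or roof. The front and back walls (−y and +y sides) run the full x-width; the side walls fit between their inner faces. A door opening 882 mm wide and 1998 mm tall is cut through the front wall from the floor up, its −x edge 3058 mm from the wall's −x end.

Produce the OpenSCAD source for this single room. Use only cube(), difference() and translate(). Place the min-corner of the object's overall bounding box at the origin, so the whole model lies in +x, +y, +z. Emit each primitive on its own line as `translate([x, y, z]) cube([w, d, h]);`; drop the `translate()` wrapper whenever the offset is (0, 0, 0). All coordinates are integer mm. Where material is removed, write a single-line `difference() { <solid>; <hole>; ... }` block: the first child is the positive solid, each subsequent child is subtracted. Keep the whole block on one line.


difference() { cube([5290, 154, 2820]); translate([3058, 0, 0]) cube([882, 154, 1998]); }
translate([0, 4286, 0]) cube([5290, 154, 2820]);
translate([0, 154, 0]) cube([154, 4132, 2820]);
translate([5136, 154, 0]) cube([154, 4132, 2820]);


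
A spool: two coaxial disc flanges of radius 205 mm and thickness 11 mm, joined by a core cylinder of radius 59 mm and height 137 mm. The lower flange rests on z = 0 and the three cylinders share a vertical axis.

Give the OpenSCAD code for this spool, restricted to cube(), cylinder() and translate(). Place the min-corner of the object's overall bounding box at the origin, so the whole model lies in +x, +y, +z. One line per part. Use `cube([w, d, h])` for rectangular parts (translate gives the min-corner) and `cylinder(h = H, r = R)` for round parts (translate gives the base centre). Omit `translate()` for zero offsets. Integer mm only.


translate([205, 205, 0]) cylinder(h = 11, r = 205);
translate([205, 205, 11]) cylinder(h = 137, r = 59);
translate([205, 205, 148]) cylinder(h = 11, r = 205);
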